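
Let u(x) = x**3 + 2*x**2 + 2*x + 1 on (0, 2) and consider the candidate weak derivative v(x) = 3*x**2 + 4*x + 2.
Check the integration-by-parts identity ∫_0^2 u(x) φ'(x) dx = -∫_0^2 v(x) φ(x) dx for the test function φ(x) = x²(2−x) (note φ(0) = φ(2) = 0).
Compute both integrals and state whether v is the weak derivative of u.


LHS = -232/15, RHS = -232/15. Yes, v = u' weakly.

u(x) = x**3 + 2*x**2 + 2*x + 1, classical derivative u'(x) = 3*x**2 + 4*x + 2.
φ(x) = x²(2−x), so φ'(x) = x*(4 - 3*x).
Note φ(0) = φ(2) = 0, so the boundary term u·φ vanishes.
LHS = ∫_0^2 u(x) φ'(x) dx = ∫_0^2 (-3*x^5 - 2*x^4 + 2*x^3 + 5*x^2 + 4*x) dx. Term by term:
  ∫_0^2 -3*x^5 dx = -32;  ∫_0^2 -2*x^4 dx = -64/5;  ∫_0^2 2*x^3 dx = 8;
  ∫_0^2 5*x^2 dx = 40/3;  ∫_0^2 4*x dx = 8.
Sum: -32 − 64/5 + 8 + 40/3 + 8 = -232/15.
So LHS = -232/15.
∫_0^2 v(x) φ(x) dx = ∫_0^2 (-3*x^5 + 2*x^4 + 6*x^3 + 4*x^2) dx. Term by term:
  ∫_0^2 -3*x^5 dx = -32;  ∫_0^2 2*x^4 dx = 64/5;  ∫_0^2 6*x^3 dx = 24;
  ∫_0^2 4*x^2 dx = 32/3.
Sum: -32 + 64/5 + 24 + 32/3 = 232/15.
So RHS = -∫_0^2 v(x) φ(x) dx = -232/15.
LHS = RHS, so the identity holds for this test φ.
Moreover u is smooth here and v(x) = u'(x) = 3*x**2 + 4*x + 2 pointwise, so the identity holds for every test function. Hence v is the weak derivative of u.


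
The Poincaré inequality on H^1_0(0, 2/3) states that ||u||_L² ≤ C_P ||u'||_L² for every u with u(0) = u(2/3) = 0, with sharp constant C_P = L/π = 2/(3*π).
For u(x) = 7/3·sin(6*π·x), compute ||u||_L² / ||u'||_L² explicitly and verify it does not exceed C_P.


||u||_L² / ||u'||_L² = 1/(6*π) < C_P = 2/(3*π).

u(x) = 7/3·sin(6*π·x), so u'(x) = 14*π*cos(6*π*x).
Writing u(x) = A·sin(kπx/L) with A = 7/3 and k = 4, use ∫_0^L sin²(kπx/L) dx = L/2 and ∫_0^L cos²(kπx/L) dx = L/2.
u² = 49/9·sin²(6*π·x) and (u')² = 196*π^2·cos²(6*π·x), and each of sin², cos² integrates to L/2 = 1/3 over (0, 2/3).
∫_0^2/3 u² dx = 49/27, so ||u||_L² = 7*sqrt(3)/9.
∫_0^2/3 (u')² dx = 196*π^2/3, so ||u'||_L² = 14*sqrt(3)*π/3.
Ratio ||u||_L² / ||u'||_L² = 1/(6*π).
Sharp Poincaré constant on H^1_0(0, 2/3) is C_P = L/π = 2/(3*π), achieved by sin(3*π/2·x).
This is the k = 4 harmonic; the ratio L/(kπ) is strictly less than C_P = L/π, consistent with the sharp inequality ||u||_L² ≤ C_P ||u'||_L².


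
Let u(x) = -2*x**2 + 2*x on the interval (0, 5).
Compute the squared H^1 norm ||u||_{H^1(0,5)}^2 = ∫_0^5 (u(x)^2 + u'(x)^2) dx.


||u||_{H^1}^2 = 5710/3

The H^1 norm (squared) on an interval (0, L) is
  ||u||_{H^1}^2 = ∫_0^L u(x)^2 dx + ∫_0^L u'(x)^2 dx.
Compute u'(x) = 2 - 4*x.
Then u(x)^2 = 4*x**4 - 8*x**3 + 4*x**2 and u'(x)^2 = 16*x**2 - 16*x + 4.
Integrate each monomial from 0 to 5 using ∫_0^5 c·x^n dx = c·5^(n+1)/(n+1):
  ∫_0^5 u(x)^2 dx = ∫_0^5 (4*x^4 - 8*x^3 + 4*x^2) dx. Term by term:
    ∫_0^5 4*x^4 dx = 2500;  ∫_0^5 -8*x^3 dx = -1250;  ∫_0^5 4*x^2 dx = 500/3.
  Sum: 2500 − 1250 + 500/3 = 4250/3.
  ∫_0^5 u'(x)^2 dx = ∫_0^5 (16*x^2 - 16*x + 4) dx. Term by term:
    ∫_0^5 16*x^2 dx = 2000/3;  ∫_0^5 -16*x dx = -200;  ∫_0^5 4 dx = 20.
  Sum: 2000/3 − 200 + 20 = 1460/3.
Adding: ||u||_{H^1}^2 = 4250/3 + 1460/3 = 5710/3.


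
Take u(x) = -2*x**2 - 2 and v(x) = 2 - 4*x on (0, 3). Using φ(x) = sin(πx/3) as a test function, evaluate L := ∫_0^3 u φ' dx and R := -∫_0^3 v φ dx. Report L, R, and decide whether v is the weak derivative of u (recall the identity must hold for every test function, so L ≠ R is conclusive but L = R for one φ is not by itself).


LHS = 36/π, RHS = 24/π. No, v is not the weak derivative of u.

u(x) = -2*x**2 - 2, classical derivative u'(x) = -4*x.
φ(x) = sin(πx/3), so φ'(x) = π*cos(π*x/3)/3.
Note φ(0) = φ(3) = 0, so the boundary term u·φ vanishes.
LHS = ∫_0^3 u(x) φ'(x) dx = ∫_0^3 (-2*π*x^2*cos(π*x/3)/3 - 2*π*cos(π*x/3)/3) dx. Term by term:
  ∫_0^3 -2*π*cos(π*x/3)/3 dx = 0;  ∫_0^3 -2*π*x^2*cos(π*x/3)/3 dx = 36/π.
Sum: 0 + 36/π = 36/π.
So LHS = 36/π.
∫_0^3 v(x) φ(x) dx = ∫_0^3 (-4*x*sin(π*x/3) + 2*sin(π*x/3)) dx. Term by term:
  ∫_0^3 2*sin(π*x/3) dx = 12/π;  ∫_0^3 -4*x*sin(π*x/3) dx = -36/π.
Sum: 12/π − 36/π = -24/π.
So RHS = -∫_0^3 v(x) φ(x) dx = 24/π.
LHS − RHS = 12/π ≠ 0, so the identity fails.
(For a valid weak derivative the identity must hold for EVERY test function, in particular this one. The failure shows v is NOT the weak derivative of u.)
Correct weak derivative would be u'(x) = -4*x.


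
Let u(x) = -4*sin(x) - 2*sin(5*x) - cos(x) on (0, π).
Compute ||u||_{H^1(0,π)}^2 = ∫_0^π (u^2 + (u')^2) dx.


||u||_{H^1(0,π)}^2 = 69*π

u'(x) = sin(x) - 4*cos(x) - 10*cos(5*x).
Expand u² and (u')² and integrate term by term on (0, π), using: for integers n ≥ 1, ∫_0^π sin²(nx) dx = ∫_0^π cos²(nx) dx = π/2; for n ≠ n', ∫_0^π sin(nx)sin(n'x) dx = ∫_0^π cos(nx)cos(n'x) dx = 0; and by product-to-sum, ∫_0^π sin(nx)cos(n'x) dx = ½∫_0^π [sin((n+n')x) + sin((n−n')x)] dx, which is 0 when n+n' is even and 2n/(n²−n'²) when n+n' is odd (it need not vanish on (0, π)).
  u² squared terms: (-1)²·∫cos(x)² dx = 1·π/2 = π/2;  (-4)²·∫sin(x)² dx = 16·π/2 = 8*π;  (-2)²·∫sin(5x)² dx = 4·π/2 = 2*π.
  u² cross terms: 2·(-1)·(-4)·∫cos(x)·sin(x) dx = 8·(0) = 0;  2·(-1)·(-2)·∫cos(x)·sin(5x) dx = 4·(0) = 0;  2·(-4)·(-2)·∫sin(x)·sin(5x) dx = 16·(0) = 0.
  So ∫_0^π u² dx = π/2 + 8*π + 2*π + 0 + 0 + 0 = 21*π/2.
  (u')² squared terms: (-10)²·∫cos(5x)² dx = 100·π/2 = 50*π;  (-4)²·∫cos(x)² dx = 16·π/2 = 8*π;  (1)²·∫sin(x)² dx = 1·π/2 = π/2.
  (u')² cross terms: 2·(-10)·(-4)·∫cos(5x)·cos(x) dx = 80·(0) = 0;  2·(-10)·(1)·∫cos(5x)·sin(x) dx = -20·(0) = 0;  2·(-4)·(1)·∫cos(x)·sin(x) dx = -8·(0) = 0.
  So ∫_0^π (u')² dx = 50*π + 8*π + π/2 + 0 + 0 + 0 = 117*π/2.
||u||_{H^1}^2 = (21*π/2) + (117*π/2) = 69*π.


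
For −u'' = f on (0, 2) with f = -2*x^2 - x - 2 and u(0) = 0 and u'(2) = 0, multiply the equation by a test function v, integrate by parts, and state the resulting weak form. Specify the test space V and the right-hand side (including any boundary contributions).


V = {v ∈ H^1(0, 2) : v(0) = 0} (test functions vanish at x = 0 where u is specified); weak form: ∫_0^2 u'v' dx = ∫_0^2 (-2*x^2 - x - 2) v dx for all v ∈ V.

Multiply both sides by a test function v and integrate from 0 to 2:
  ∫_0^2 −u''(x) v(x) dx = ∫_0^2 f(x) v(x) dx.
Integrate the LHS by parts once:
  ∫_0^2 −u'' v dx = −[u'(x) v(x)]_0^2 + ∫_0^2 u'(x) v'(x) dx.
Thus ∫_0^2 u'(x) v'(x) dx = ∫_0^2 f(x) v(x) dx + [u'(x) v(x)]_0^2.
Choose V so that boundary terms are either known or forced to vanish.
Mixed BC: u(0) = 0 (Dirichlet) and u'(2) = 0 (Neumann). Define V = {v ∈ H^1(0, 2) : v(0) = 0}. Then [u' v]_0^2 = u'(2)·v(2) − u'(0)·0 = 0.
Weak formulation: find u (satisfying any essential BC) such that ∫_0^2 u'(x) v'(x) dx = ∫_0^2 f v dx for all v ∈ V (Dirichlet at 0 absorbed into V; the Neumann datum at x = 2 is zero, so no boundary term remains).
Substituting f(x) = -2*x^2 - x - 2, the right-hand side is ∫_0^2 (-2*x^2 - x - 2) v dx.


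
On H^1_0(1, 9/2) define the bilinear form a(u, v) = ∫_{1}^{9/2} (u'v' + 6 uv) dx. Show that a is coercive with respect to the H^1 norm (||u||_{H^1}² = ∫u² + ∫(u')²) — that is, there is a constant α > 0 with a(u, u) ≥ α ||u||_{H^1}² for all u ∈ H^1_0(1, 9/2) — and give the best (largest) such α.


α = 1

Coercivity of a(·,·) on H^1_0(1, 9/2) means a(u, u) ≥ α ||u||_{H^1}² for every u ∈ H^1_0.
The interval has length L = 7/2, and Poincaré/coercivity depend only on L. Here a(u, u) = ∫(u')² + (6)·∫u².
Here c = 6 ≥ 1, so a(u,u) = ∫(u')² + c∫u² ≥ ∫(u')² + ∫u² = ||u||_{H^1}², i.e. α = 1 works. No larger α is possible: a(u,u) ≥ α||u||_{H^1}² means (1−α)∫(u')² ≥ (α−c)∫u², and for the modes u_n = sin(nπ(x−x₀)/L) (x₀ the left endpoint) one has ∫u_n²/∫(u_n')² = (L/(nπ))² → 0, so a(u_n,u_n)/||u_n||_{H^1}² → 1. Hence the optimal constant is α = 1.
Therefore α = 1.


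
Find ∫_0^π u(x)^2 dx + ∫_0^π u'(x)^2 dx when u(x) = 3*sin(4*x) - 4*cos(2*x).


||u||_{H^1(0,π)}^2 = 233*π/2

u'(x) = 8*sin(2*x) + 12*cos(4*x).
Expand u² and (u')² and integrate term by term on (0, π), using: for integers n ≥ 1, ∫_0^π sin²(nx) dx = ∫_0^π cos²(nx) dx = π/2; for n ≠ n', ∫_0^π sin(nx)sin(n'x) dx = ∫_0^π cos(nx)cos(n'x) dx = 0; and by product-to-sum, ∫_0^π sin(nx)cos(n'x) dx = ½∫_0^π [sin((n+n')x) + sin((n−n')x)] dx, which is 0 when n+n' is even and 2n/(n²−n'²) when n+n' is odd (it need not vanish on (0, π)).
  u² squared terms: (-4)²·∫cos(2x)² dx = 16·π/2 = 8*π;  (3)²·∫sin(4x)² dx = 9·π/2 = 9*π/2.
  u² cross terms: 2·(-4)·(3)·∫cos(2x)·sin(4x) dx = -24·(0) = 0.
  So ∫_0^π u² dx = 8*π + 9*π/2 + 0 = 25*π/2.
  (u')² squared terms: (8)²·∫sin(2x)² dx = 64·π/2 = 32*π;  (12)²·∫cos(4x)² dx = 144·π/2 = 72*π.
  (u')² cross terms: 2·(8)·(12)·∫sin(2x)·cos(4x) dx = 192·(0) = 0.
  So ∫_0^π (u')² dx = 32*π + 72*π + 0 = 104*π.
||u||_{H^1}^2 = (25*π/2) + (104*π) = 233*π/2.


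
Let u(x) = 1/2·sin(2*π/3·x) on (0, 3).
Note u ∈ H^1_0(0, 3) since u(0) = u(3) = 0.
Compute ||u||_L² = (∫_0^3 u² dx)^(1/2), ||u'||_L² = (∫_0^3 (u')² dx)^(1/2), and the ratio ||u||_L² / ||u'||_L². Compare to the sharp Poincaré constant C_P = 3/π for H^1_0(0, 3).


||u||_L² / ||u'||_L² = 3/(2*π) < C_P = 3/π.

u(x) = 1/2·sin(2*π/3·x), so u'(x) = π*cos(2*π*x/3)/3.
Writing u(x) = A·sin(kπx/L) with A = 1/2 and k = 2, use ∫_0^L sin²(kπx/L) dx = L/2 and ∫_0^L cos²(kπx/L) dx = L/2.
u² = 1/4·sin²(2*π/3·x) and (u')² = π^2/9·cos²(2*π/3·x), and each of sin², cos² integrates to L/2 = 3/2 over (0, 3).
∫_0^3 u² dx = 3/8, so ||u||_L² = sqrt(6)/4.
∫_0^3 (u')² dx = π^2/6, so ||u'||_L² = sqrt(6)*π/6.
Ratio ||u||_L² / ||u'||_L² = 3/(2*π).
Sharp Poincaré constant on H^1_0(0, 3) is C_P = L/π = 3/π, achieved by sin(π/3·x).
This is the k = 2 harmonic; the ratio L/(kπ) is strictly less than C_P = L/π, consistent with the sharp inequality ||u||_L² ≤ C_P ||u'||_L².


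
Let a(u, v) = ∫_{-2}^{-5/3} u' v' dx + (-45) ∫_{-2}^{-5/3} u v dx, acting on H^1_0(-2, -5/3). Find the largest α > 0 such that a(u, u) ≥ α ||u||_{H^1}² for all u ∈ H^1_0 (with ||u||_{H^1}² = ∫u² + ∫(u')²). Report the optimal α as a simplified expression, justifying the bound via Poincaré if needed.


α = 9*(-5 + π^2)/(1 + 9*π^2)

Coercivity of a(·,·) on H^1_0(-2, -5/3) means a(u, u) ≥ α ||u||_{H^1}² for every u ∈ H^1_0.
The interval has length L = 1/3, and Poincaré/coercivity depend only on L. Here a(u, u) = ∫(u')² + (-45)·∫u².
Here c = -45 < 0 with |c| < (π/L)² = 9*π^2, so coercivity still holds. The condition a(u,u) ≥ α||u||_{H^1}² reads (1−α)∫(u')² ≥ (α−c)∫u². Any admissible α is ≤ 1 (rapidly oscillating u have ∫u²/∫(u')² → 0), and α = 1 would force 0 ≥ (1−c)∫u², impossible since c < 1; so 1−α > 0. By the sharp Poincaré inequality on H^1_0 of an interval of length L, ∫(u')² ≥ (π/L)²∫u² with equality for the first sine mode sin(π(x−x₀)/L) (x₀ the left endpoint), so the inequality holds for all u iff (1−α)(π/L)² ≥ α − c, i.e. α ≤ ((π/L)² + c)/((π/L)² + 1) = (1 + c(L/π)²)/(1 + (L/π)²). (Direct route, valid since c ≤ 0: Poincaré gives c∫u² ≥ c(L/π)²∫(u')², so a(u,u) ≥ (1 + c(L/π)²)∫(u')², while ||u||_{H^1}² ≤ (1 + (L/π)²)∫(u')²; dividing yields the same α.) With (π/L)² = 9*π^2 and c = -45, the largest admissible constant is α = ((π/L)² + c)/((π/L)² + 1).
Simplifying, α = 9*(-5 + π^2)/(1 + 9*π^2).


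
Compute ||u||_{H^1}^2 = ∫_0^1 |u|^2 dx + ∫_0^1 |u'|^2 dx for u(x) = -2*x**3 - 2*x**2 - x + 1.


||u||_{H^1}^2 = 3784/105

The H^1 norm (squared) on an interval (0, L) is
  ||u||_{H^1}^2 = ∫_0^L u(x)^2 dx + ∫_0^L u'(x)^2 dx.
Compute u'(x) = -6*x**2 - 4*x - 1.
Then u(x)^2 = 4*x**6 + 8*x**5 + 8*x**4 - 3*x**2 - 2*x + 1 and u'(x)^2 = 36*x**4 + 48*x**3 + 28*x**2 + 8*x + 1.
Integrate each monomial from 0 to 1 using ∫_0^1 c·x^n dx = c·1^(n+1)/(n+1):
  ∫_0^1 u(x)^2 dx = ∫_0^1 (4*x^6 + 8*x^5 + 8*x^4 - 3*x^2 - 2*x + 1) dx. Term by term:
    ∫_0^1 4*x^6 dx = 4/7;  ∫_0^1 8*x^5 dx = 4/3;  ∫_0^1 8*x^4 dx = 8/5;
    ∫_0^1 -3*x^2 dx = -1;  ∫_0^1 -2*x dx = -1;  ∫_0^1 1 dx = 1.
  Sum: 4/7 + 4/3 + 8/5 − 1 − 1 + 1 = 263/105.
  ∫_0^1 u'(x)^2 dx = ∫_0^1 (36*x^4 + 48*x^3 + 28*x^2 + 8*x + 1) dx. Term by term:
    ∫_0^1 36*x^4 dx = 36/5;  ∫_0^1 48*x^3 dx = 12;  ∫_0^1 28*x^2 dx = 28/3;
    ∫_0^1 8*x dx = 4;  ∫_0^1 1 dx = 1.
  Sum: 36/5 + 12 + 28/3 + 4 + 1 = 503/15.
Adding: ||u||_{H^1}^2 = 263/105 + 503/15 = 3784/105.


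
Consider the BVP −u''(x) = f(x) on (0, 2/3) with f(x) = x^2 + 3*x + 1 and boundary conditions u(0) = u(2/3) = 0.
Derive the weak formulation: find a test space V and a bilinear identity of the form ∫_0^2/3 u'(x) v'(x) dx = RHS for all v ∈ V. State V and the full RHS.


V = H^1_0(0, 2/3) (so v(0) = v(2/3) = 0); weak form: ∫_0^2/3 u'v' dx = ∫_0^2/3 (x^2 + 3*x + 1) v dx for all v ∈ V.

Multiply both sides by a test function v and integrate from 0 to 2/3:
  ∫_0^2/3 −u''(x) v(x) dx = ∫_0^2/3 f(x) v(x) dx.
Integrate the LHS by parts once:
  ∫_0^2/3 −u'' v dx = −[u'(x) v(x)]_0^2/3 + ∫_0^2/3 u'(x) v'(x) dx.
Thus ∫_0^2/3 u'(x) v'(x) dx = ∫_0^2/3 f(x) v(x) dx + [u'(x) v(x)]_0^2/3.
Choose V so that boundary terms are either known or forced to vanish.
u is Dirichlet: u(0) = u(2/3) = 0. Let V = H^1_0(0, 2/3); then v(0) = v(2/3) = 0, and [u' v]_0^2/3 = 0.
Weak formulation: find u (satisfying any essential BC) such that ∫_0^2/3 u'(x) v'(x) dx = ∫_0^2/3 f v dx for all v ∈ V.
Substituting f(x) = x^2 + 3*x + 1, the right-hand side is ∫_0^2/3 (x^2 + 3*x + 1) v dx.


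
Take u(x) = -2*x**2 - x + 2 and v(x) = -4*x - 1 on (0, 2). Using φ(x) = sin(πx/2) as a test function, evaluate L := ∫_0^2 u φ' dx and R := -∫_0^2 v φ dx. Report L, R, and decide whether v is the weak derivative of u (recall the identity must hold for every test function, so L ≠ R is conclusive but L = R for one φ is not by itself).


LHS = 20/π, RHS = 20/π. Yes, v = u' weakly.

u(x) = -2*x**2 - x + 2, classical derivative u'(x) = -4*x - 1.
φ(x) = sin(πx/2), so φ'(x) = π*cos(π*x/2)/2.
Note φ(0) = φ(2) = 0, so the boundary term u·φ vanishes.
LHS = ∫_0^2 u(x) φ'(x) dx = ∫_0^2 (-π*x^2*cos(π*x/2) - π*x*cos(π*x/2)/2 + π*cos(π*x/2)) dx. Term by term:
  ∫_0^2 π*cos(π*x/2) dx = 0;  ∫_0^2 -π*x^2*cos(π*x/2) dx = 16/π;  ∫_0^2 -π*x*cos(π*x/2)/2 dx = 4/π.
Sum: 0 + 16/π + 4/π = 20/π.
So LHS = 20/π.
∫_0^2 v(x) φ(x) dx = ∫_0^2 (-4*x*sin(π*x/2) - sin(π*x/2)) dx. Term by term:
  ∫_0^2 -sin(π*x/2) dx = -4/π;  ∫_0^2 -4*x*sin(π*x/2) dx = -16/π.
Sum: -4/π − 16/π = -20/π.
So RHS = -∫_0^2 v(x) φ(x) dx = 20/π.
LHS = RHS, so the identity holds for this test φ.
Moreover u is smooth here and v(x) = u'(x) = -4*x - 1 pointwise, so the identity holds for every test function. Hence v is the weak derivative of u.


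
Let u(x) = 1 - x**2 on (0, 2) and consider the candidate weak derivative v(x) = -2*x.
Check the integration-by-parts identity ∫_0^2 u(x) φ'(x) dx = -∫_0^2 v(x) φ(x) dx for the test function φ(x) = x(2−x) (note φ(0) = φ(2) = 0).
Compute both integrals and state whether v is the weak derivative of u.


LHS = 8/3, RHS = 8/3. Yes, v = u' weakly.

u(x) = 1 - x**2, classical derivative u'(x) = -2*x.
φ(x) = x(2−x), so φ'(x) = 2 - 2*x.
Note φ(0) = φ(2) = 0, so the boundary term u·φ vanishes.
LHS = ∫_0^2 u(x) φ'(x) dx = ∫_0^2 (2*x^3 - 2*x^2 - 2*x + 2) dx. Term by term:
  ∫_0^2 2*x^3 dx = 8;  ∫_0^2 -2*x^2 dx = -16/3;  ∫_0^2 -2*x dx = -4;
  ∫_0^2 2 dx = 4.
Sum: 8 − 16/3 − 4 + 4 = 8/3.
So LHS = 8/3.
∫_0^2 v(x) φ(x) dx = ∫_0^2 (2*x^3 - 4*x^2) dx. Term by term:
  ∫_0^2 2*x^3 dx = 8;  ∫_0^2 -4*x^2 dx = -32/3.
Sum: 8 − 32/3 = -8/3.
So RHS = -∫_0^2 v(x) φ(x) dx = 8/3.
LHS = RHS, so the identity holds for this test φ.
Moreover u is smooth here and v(x) = u'(x) = -2*x pointwise, so the identity holds for every test function. Hence v is the weak derivative of u.


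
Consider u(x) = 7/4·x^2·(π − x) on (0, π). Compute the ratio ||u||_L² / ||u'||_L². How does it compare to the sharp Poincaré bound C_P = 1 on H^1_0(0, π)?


||u||_L² / ||u'||_L² = sqrt(14)*π/14 < C_P = 1.

u(x) = 7/4·x^2·(π − x), so u'(x) = 7*x*(-3*x + 2*π)/4.
u(x) = 7/4·x^2·(π − x) vanishes at x = 0 and x = π, so u ∈ H^1_0(0, π). Differentiate via the product rule and integrate the resulting polynomials term by term.
  ∫_0^π u² dx = ∫_0^π (49*x^6/16 - 49*π*x^5/8 + 49*π^2*x^4/16) dx. Term by term:
    ∫_0^π 49*x^6/16 dx = 7*π^7/16;  ∫_0^π -49*π*x^5/8 dx = -49*π^7/48;  ∫_0^π 49*π^2*x^4/16 dx = 49*π^7/80.
  Sum: 7*π^7/16 − 49*π^7/48 + 49*π^7/80 = 7*π^7/240.
  ∫_0^π (u')² dx = ∫_0^π (441*x^4/16 - 147*π*x^3/4 + 49*π^2*x^2/4) dx. Term by term:
    ∫_0^π 441*x^4/16 dx = 441*π^5/80;  ∫_0^π -147*π*x^3/4 dx = -147*π^5/16;  ∫_0^π 49*π^2*x^2/4 dx = 49*π^5/12.
  Sum: 441*π^5/80 − 147*π^5/16 + 49*π^5/12 = 49*π^5/120.
∫_0^π u² dx = 7*π^7/240, so ||u||_L² = sqrt(105)*π^(7/2)/60.
∫_0^π (u')² dx = 49*π^5/120, so ||u'||_L² = 7*sqrt(30)*π^(5/2)/60.
Ratio ||u||_L² / ||u'||_L² = sqrt(14)*π/14.
Sharp Poincaré constant on H^1_0(0, π) is C_P = L/π = 1, achieved by sin(x).
A polynomial bump cannot attain the sharp Poincaré constant (only the first sine eigenfunction does), so the ratio is strictly less than C_P, consistent with ||u||_L² ≤ C_P ||u'||_L².


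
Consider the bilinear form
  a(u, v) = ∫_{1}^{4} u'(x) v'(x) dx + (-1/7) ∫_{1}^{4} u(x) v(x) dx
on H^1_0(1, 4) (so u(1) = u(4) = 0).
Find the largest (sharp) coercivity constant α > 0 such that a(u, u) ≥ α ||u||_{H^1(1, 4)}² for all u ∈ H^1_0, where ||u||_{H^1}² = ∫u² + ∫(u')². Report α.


α = (-9/7 + π^2)/(9 + π^2)

Coercivity of a(·,·) on H^1_0(1, 4) means a(u, u) ≥ α ||u||_{H^1}² for every u ∈ H^1_0.
The interval has length L = 3, and Poincaré/coercivity depend only on L. Here a(u, u) = ∫(u')² + (-1/7)·∫u².
Here c = -1/7 < 0 with |c| < (π/L)² = π^2/9, so coercivity still holds. The condition a(u,u) ≥ α||u||_{H^1}² reads (1−α)∫(u')² ≥ (α−c)∫u². Any admissible α is ≤ 1 (rapidly oscillating u have ∫u²/∫(u')² → 0), and α = 1 would force 0 ≥ (1−c)∫u², impossible since c < 1; so 1−α > 0. By the sharp Poincaré inequality on H^1_0 of an interval of length L, ∫(u')² ≥ (π/L)²∫u² with equality for the first sine mode sin(π(x−x₀)/L) (x₀ the left endpoint), so the inequality holds for all u iff (1−α)(π/L)² ≥ α − c, i.e. α ≤ ((π/L)² + c)/((π/L)² + 1) = (1 + c(L/π)²)/(1 + (L/π)²). (Direct route, valid since c ≤ 0: Poincaré gives c∫u² ≥ c(L/π)²∫(u')², so a(u,u) ≥ (1 + c(L/π)²)∫(u')², while ||u||_{H^1}² ≤ (1 + (L/π)²)∫(u')²; dividing yields the same α.) With (π/L)² = π^2/9 and c = -1/7, the largest admissible constant is α = ((π/L)² + c)/((π/L)² + 1).
Simplifying, α = (-9/7 + π^2)/(9 + π^2).


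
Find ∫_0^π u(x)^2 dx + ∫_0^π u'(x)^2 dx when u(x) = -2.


||u||_{H^1(0,π)}^2 = 4*π

u'(x) = 0.
Expand u² and (u')² and integrate term by term on (0, π), using: for integers n ≥ 1, ∫_0^π sin²(nx) dx = ∫_0^π cos²(nx) dx = π/2; for n ≠ n', ∫_0^π sin(nx)sin(n'x) dx = ∫_0^π cos(nx)cos(n'x) dx = 0; and by product-to-sum, ∫_0^π sin(nx)cos(n'x) dx = ½∫_0^π [sin((n+n')x) + sin((n−n')x)] dx, which is 0 when n+n' is even and 2n/(n²−n'²) when n+n' is odd (it need not vanish on (0, π)). For the constant mode: ∫_0^π 1 dx = π, ∫_0^π cos(nx) dx = 0, ∫_0^π sin(nx) dx = (1−(−1)^n)/n.
  u² squared terms: (-2)²·∫1 dx = 4·π = 4*π.
  So ∫_0^π u² dx = 4*π.
  u' ≡ 0, so ∫_0^π (u')² dx = 0.
||u||_{H^1}^2 = (4*π) + (0) = 4*π.


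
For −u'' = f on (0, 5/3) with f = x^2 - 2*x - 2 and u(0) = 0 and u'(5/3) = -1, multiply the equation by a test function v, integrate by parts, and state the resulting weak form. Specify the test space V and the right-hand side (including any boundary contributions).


V = {v ∈ H^1(0, 5/3) : v(0) = 0} (test functions vanish at x = 0 where u is specified); weak form: ∫_0^5/3 u'v' dx = ∫_0^5/3 (x^2 - 2*x - 2) v dx − v(5/3) for all v ∈ V.

Multiply both sides by a test function v and integrate from 0 to 5/3:
  ∫_0^5/3 −u''(x) v(x) dx = ∫_0^5/3 f(x) v(x) dx.
Integrate the LHS by parts once:
  ∫_0^5/3 −u'' v dx = −[u'(x) v(x)]_0^5/3 + ∫_0^5/3 u'(x) v'(x) dx.
Thus ∫_0^5/3 u'(x) v'(x) dx = ∫_0^5/3 f(x) v(x) dx + [u'(x) v(x)]_0^5/3.
Choose V so that boundary terms are either known or forced to vanish.
Mixed BC: u(0) = 0 (Dirichlet) and u'(5/3) = -1 (Neumann). Define V = {v ∈ H^1(0, 5/3) : v(0) = 0}. Then [u' v]_0^5/3 = u'(5/3)·v(5/3) − u'(0)·0 = − v(5/3).
Weak formulation: find u (satisfying any essential BC) such that ∫_0^5/3 u'(x) v'(x) dx = ∫_0^5/3 f v dx − v(5/3) for all v ∈ V (Dirichlet at 0 absorbed into V; Neumann datum at x = 5/3 contributes the boundary term).
Substituting f(x) = x^2 - 2*x - 2, the right-hand side is ∫_0^5/3 (x^2 - 2*x - 2) v dx − v(5/3).


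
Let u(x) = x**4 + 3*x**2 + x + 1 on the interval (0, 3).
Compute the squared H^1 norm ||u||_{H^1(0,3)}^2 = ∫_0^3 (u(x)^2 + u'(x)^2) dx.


||u||_{H^1}^2 = 903723/70

The H^1 norm (squared) on an interval (0, L) is
  ||u||_{H^1}^2 = ∫_0^L u(x)^2 dx + ∫_0^L u'(x)^2 dx.
Compute u'(x) = 4*x**3 + 6*x + 1.
Then u(x)^2 = x**8 + 6*x**6 + 2*x**5 + 11*x**4 + 6*x**3 + 7*x**2 + 2*x + 1 and u'(x)^2 = 16*x**6 + 48*x**4 + 8*x**3 + 36*x**2 + 12*x + 1.
Integrate each monomial from 0 to 3 using ∫_0^3 c·x^n dx = c·3^(n+1)/(n+1):
  ∫_0^3 u(x)^2 dx = ∫_0^3 (x^8 + 6*x^6 + 2*x^5 + 11*x^4 + 6*x^3 + 7*x^2 + 2*x + 1) dx. Term by term:
    ∫_0^3 x^8 dx = 2187;  ∫_0^3 6*x^6 dx = 13122/7;  ∫_0^3 2*x^5 dx = 243;
    ∫_0^3 11*x^4 dx = 2673/5;  ∫_0^3 6*x^3 dx = 243/2;  ∫_0^3 7*x^2 dx = 63;
    ∫_0^3 2*x dx = 9;  ∫_0^3 1 dx = 3.
  Sum: 2187 + 13122/7 + 243 + 2673/5 + 243/2 + 63 + 9 + 3 = 352497/70.
  ∫_0^3 u'(x)^2 dx = ∫_0^3 (16*x^6 + 48*x^4 + 8*x^3 + 36*x^2 + 12*x + 1) dx. Term by term:
    ∫_0^3 16*x^6 dx = 34992/7;  ∫_0^3 48*x^4 dx = 11664/5;  ∫_0^3 8*x^3 dx = 162;
    ∫_0^3 36*x^2 dx = 324;  ∫_0^3 12*x dx = 54;  ∫_0^3 1 dx = 3.
  Sum: 34992/7 + 11664/5 + 162 + 324 + 54 + 3 = 275613/35.
Adding: ||u||_{H^1}^2 = 352497/70 + 275613/35 = 903723/70.


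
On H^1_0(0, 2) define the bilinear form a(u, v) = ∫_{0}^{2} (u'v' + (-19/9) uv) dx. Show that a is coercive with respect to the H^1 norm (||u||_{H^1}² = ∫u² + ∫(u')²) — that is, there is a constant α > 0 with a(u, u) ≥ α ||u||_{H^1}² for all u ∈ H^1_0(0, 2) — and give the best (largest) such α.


α = (-76/9 + π^2)/(4 + π^2)

Coercivity of a(·,·) on H^1_0(0, 2) means a(u, u) ≥ α ||u||_{H^1}² for every u ∈ H^1_0.
The interval has length L = 2, and Poincaré/coercivity depend only on L. Here a(u, u) = ∫(u')² + (-19/9)·∫u².
Here c = -19/9 < 0 with |c| < (π/L)² = π^2/4, so coercivity still holds. The condition a(u,u) ≥ α||u||_{H^1}² reads (1−α)∫(u')² ≥ (α−c)∫u². Any admissible α is ≤ 1 (rapidly oscillating u have ∫u²/∫(u')² → 0), and α = 1 would force 0 ≥ (1−c)∫u², impossible since c < 1; so 1−α > 0. By the sharp Poincaré inequality on H^1_0 of an interval of length L, ∫(u')² ≥ (π/L)²∫u² with equality for the first sine mode sin(π(x−x₀)/L) (x₀ the left endpoint), so the inequality holds for all u iff (1−α)(π/L)² ≥ α − c, i.e. α ≤ ((π/L)² + c)/((π/L)² + 1) = (1 + c(L/π)²)/(1 + (L/π)²). (Direct route, valid since c ≤ 0: Poincaré gives c∫u² ≥ c(L/π)²∫(u')², so a(u,u) ≥ (1 + c(L/π)²)∫(u')², while ||u||_{H^1}² ≤ (1 + (L/π)²)∫(u')²; dividing yields the same α.) With (π/L)² = π^2/4 and c = -19/9, the largest admissible constant is α = ((π/L)² + c)/((π/L)² + 1).
Simplifying, α = (-76/9 + π^2)/(4 + π^2).


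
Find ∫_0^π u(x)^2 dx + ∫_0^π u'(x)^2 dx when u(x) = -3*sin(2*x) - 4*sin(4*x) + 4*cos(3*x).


||u||_{H^1(0,π)}^2 = -1216/7 + 477*π/2

u'(x) = -12*sin(3*x) - 6*cos(2*x) - 16*cos(4*x).
Expand u² and (u')² and integrate term by term on (0, π), using: for integers n ≥ 1, ∫_0^π sin²(nx) dx = ∫_0^π cos²(nx) dx = π/2; for n ≠ n', ∫_0^π sin(nx)sin(n'x) dx = ∫_0^π cos(nx)cos(n'x) dx = 0; and by product-to-sum, ∫_0^π sin(nx)cos(n'x) dx = ½∫_0^π [sin((n+n')x) + sin((n−n')x)] dx, which is 0 when n+n' is even and 2n/(n²−n'²) when n+n' is odd (it need not vanish on (0, π)).
  u² squared terms: (-4)²·∫sin(4x)² dx = 16·π/2 = 8*π;  (-3)²·∫sin(2x)² dx = 9·π/2 = 9*π/2;  (4)²·∫cos(3x)² dx = 16·π/2 = 8*π.
  u² cross terms: 2·(-4)·(-3)·∫sin(4x)·sin(2x) dx = 24·(0) = 0;  2·(-4)·(4)·∫sin(4x)·cos(3x) dx = -32·(8/7) = -256/7;  2·(-3)·(4)·∫sin(2x)·cos(3x) dx = -24·(-4/5) = 96/5.
  So ∫_0^π u² dx = 8*π + 9*π/2 + 8*π + 0 − 256/7 + 96/5 = -608/35 + 41*π/2.
  (u')² squared terms: (-16)²·∫cos(4x)² dx = 256·π/2 = 128*π;  (-12)²·∫sin(3x)² dx = 144·π/2 = 72*π;  (-6)²·∫cos(2x)² dx = 36·π/2 = 18*π.
  (u')² cross terms: 2·(-16)·(-12)·∫cos(4x)·sin(3x) dx = 384·(-6/7) = -2304/7;  2·(-16)·(-6)·∫cos(4x)·cos(2x) dx = 192·(0) = 0;  2·(-12)·(-6)·∫sin(3x)·cos(2x) dx = 144·(6/5) = 864/5.
  So ∫_0^π (u')² dx = 128*π + 72*π + 18*π − 2304/7 + 0 + 864/5 = -5472/35 + 218*π.
||u||_{H^1}^2 = (-608/35 + 41*π/2) + (-5472/35 + 218*π) = -1216/7 + 477*π/2.


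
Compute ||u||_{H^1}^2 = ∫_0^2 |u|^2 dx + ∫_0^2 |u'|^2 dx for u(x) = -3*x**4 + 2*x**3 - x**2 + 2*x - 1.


||u||_{H^1}^2 = 8138/5

The H^1 norm (squared) on an interval (0, L) is
  ||u||_{H^1}^2 = ∫_0^L u(x)^2 dx + ∫_0^L u'(x)^2 dx.
Compute u'(x) = -12*x**3 + 6*x**2 - 2*x + 2.
Then u(x)^2 = 9*x**8 - 12*x**7 + 10*x**6 - 16*x**5 + 15*x**4 - 8*x**3 + 6*x**2 - 4*x + 1 and u'(x)^2 = 144*x**6 - 144*x**5 + 84*x**4 - 72*x**3 + 28*x**2 - 8*x + 4.
Integrate each monomial from 0 to 2 using ∫_0^2 c·x^n dx = c·2^(n+1)/(n+1):
  ∫_0^2 u(x)^2 dx = ∫_0^2 (9*x^8 - 12*x^7 + 10*x^6 - 16*x^5 + 15*x^4 - 8*x^3 + 6*x^2 - 4*x + 1) dx. Term by term:
    ∫_0^2 9*x^8 dx = 512;  ∫_0^2 -12*x^7 dx = -384;  ∫_0^2 10*x^6 dx = 1280/7;
    ∫_0^2 -16*x^5 dx = -512/3;  ∫_0^2 15*x^4 dx = 96;  ∫_0^2 -8*x^3 dx = -32;
    ∫_0^2 6*x^2 dx = 16;  ∫_0^2 -4*x dx = -8;  ∫_0^2 1 dx = 2.
  Sum: 512 − 384 + 1280/7 − 512/3 + 96 − 32 + 16 − 8 + 2 = 4498/21.
  ∫_0^2 u'(x)^2 dx = ∫_0^2 (144*x^6 - 144*x^5 + 84*x^4 - 72*x^3 + 28*x^2 - 8*x + 4) dx. Term by term:
    ∫_0^2 144*x^6 dx = 18432/7;  ∫_0^2 -144*x^5 dx = -1536;  ∫_0^2 84*x^4 dx = 2688/5;
    ∫_0^2 -72*x^3 dx = -288;  ∫_0^2 28*x^2 dx = 224/3;  ∫_0^2 -8*x dx = -16;
    ∫_0^2 4 dx = 8.
  Sum: 18432/7 − 1536 + 2688/5 − 288 + 224/3 − 16 + 8 = 148408/105.
Adding: ||u||_{H^1}^2 = 4498/21 + 148408/105 = 8138/5.


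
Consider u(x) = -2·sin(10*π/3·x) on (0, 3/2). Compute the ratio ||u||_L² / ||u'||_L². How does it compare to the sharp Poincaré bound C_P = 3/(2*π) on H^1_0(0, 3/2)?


||u||_L² / ||u'||_L² = 3/(10*π) < C_P = 3/(2*π).

u(x) = -2·sin(10*π/3·x), so u'(x) = -20*π*cos(10*π*x/3)/3.
Writing u(x) = A·sin(kπx/L) with A = -2 and k = 5, use ∫_0^L sin²(kπx/L) dx = L/2 and ∫_0^L cos²(kπx/L) dx = L/2.
u² = 4·sin²(10*π/3·x) and (u')² = 400*π^2/9·cos²(10*π/3·x), and each of sin², cos² integrates to L/2 = 3/4 over (0, 3/2).
∫_0^3/2 u² dx = 3, so ||u||_L² = sqrt(3).
∫_0^3/2 (u')² dx = 100*π^2/3, so ||u'||_L² = 10*sqrt(3)*π/3.
Ratio ||u||_L² / ||u'||_L² = 3/(10*π).
Sharp Poincaré constant on H^1_0(0, 3/2) is C_P = L/π = 3/(2*π), achieved by sin(2*π/3·x).
This is the k = 5 harmonic; the ratio L/(kπ) is strictly less than C_P = L/π, consistent with the sharp inequality ||u||_L² ≤ C_P ||u'||_L².


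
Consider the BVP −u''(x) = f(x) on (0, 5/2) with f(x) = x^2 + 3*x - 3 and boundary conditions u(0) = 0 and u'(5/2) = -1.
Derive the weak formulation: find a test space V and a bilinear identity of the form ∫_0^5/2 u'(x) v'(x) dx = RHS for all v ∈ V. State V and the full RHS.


V = {v ∈ H^1(0, 5/2) : v(0) = 0} (test functions vanish at x = 0 where u is specified); weak form: ∫_0^5/2 u'v' dx = ∫_0^5/2 (x^2 + 3*x - 3) v dx − v(5/2) for all v ∈ V.

Multiply both sides by a test function v and integrate from 0 to 5/2:
  ∫_0^5/2 −u''(x) v(x) dx = ∫_0^5/2 f(x) v(x) dx.
Integrate the LHS by parts once:
  ∫_0^5/2 −u'' v dx = −[u'(x) v(x)]_0^5/2 + ∫_0^5/2 u'(x) v'(x) dx.
Thus ∫_0^5/2 u'(x) v'(x) dx = ∫_0^5/2 f(x) v(x) dx + [u'(x) v(x)]_0^5/2.
Choose V so that boundary terms are either known or forced to vanish.
Mixed BC: u(0) = 0 (Dirichlet) and u'(5/2) = -1 (Neumann). Define V = {v ∈ H^1(0, 5/2) : v(0) = 0}. Then [u' v]_0^5/2 = u'(5/2)·v(5/2) − u'(0)·0 = − v(5/2).
Weak formulation: find u (satisfying any essential BC) such that ∫_0^5/2 u'(x) v'(x) dx = ∫_0^5/2 f v dx − v(5/2) for all v ∈ V (Dirichlet at 0 absorbed into V; Neumann datum at x = 5/2 contributes the boundary term).
Substituting f(x) = x^2 + 3*x - 3, the right-hand side is ∫_0^5/2 (x^2 + 3*x - 3) v dx − v(5/2).


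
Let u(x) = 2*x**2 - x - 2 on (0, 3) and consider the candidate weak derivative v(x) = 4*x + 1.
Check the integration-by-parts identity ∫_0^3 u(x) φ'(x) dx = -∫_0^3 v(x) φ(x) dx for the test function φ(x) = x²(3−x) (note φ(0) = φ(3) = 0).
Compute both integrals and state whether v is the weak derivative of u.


LHS = -837/20, RHS = -1107/20. No, v is not the weak derivative of u.

u(x) = 2*x**2 - x - 2, classical derivative u'(x) = 4*x - 1.
φ(x) = x²(3−x), so φ'(x) = 3*x*(2 - x).
Note φ(0) = φ(3) = 0, so the boundary term u·φ vanishes.
LHS = ∫_0^3 u(x) φ'(x) dx = ∫_0^3 (-6*x^4 + 15*x^3 - 12*x) dx. Term by term:
  ∫_0^3 -6*x^4 dx = -1458/5;  ∫_0^3 15*x^3 dx = 1215/4;  ∫_0^3 -12*x dx = -54.
Sum: -1458/5 + 1215/4 − 54 = -837/20.
So LHS = -837/20.
∫_0^3 v(x) φ(x) dx = ∫_0^3 (-4*x^4 + 11*x^3 + 3*x^2) dx. Term by term:
  ∫_0^3 -4*x^4 dx = -972/5;  ∫_0^3 11*x^3 dx = 891/4;  ∫_0^3 3*x^2 dx = 27.
Sum: -972/5 + 891/4 + 27 = 1107/20.
So RHS = -∫_0^3 v(x) φ(x) dx = -1107/20.
LHS − RHS = 27/2 ≠ 0, so the identity fails.
(For a valid weak derivative the identity must hold for EVERY test function, in particular this one. The failure shows v is NOT the weak derivative of u.)
Correct weak derivative would be u'(x) = 4*x - 1.


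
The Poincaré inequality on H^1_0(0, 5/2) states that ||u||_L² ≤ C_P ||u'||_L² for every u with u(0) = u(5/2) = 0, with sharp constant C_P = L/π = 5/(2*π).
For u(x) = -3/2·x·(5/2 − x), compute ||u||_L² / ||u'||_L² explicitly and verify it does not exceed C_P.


||u||_L² / ||u'||_L² = sqrt(10)/4 < C_P = 5/(2*π).

u(x) = -3/2·x·(5/2 − x), so u'(x) = 3*x - 15/4.
u(x) = -3/2·x·(5/2 − x) vanishes at x = 0 and x = 5/2, so u ∈ H^1_0(0, 5/2). Differentiate via the product rule and integrate the resulting polynomials term by term.
  ∫_0^5/2 u² dx = ∫_0^5/2 (9*x^4/4 - 45*x^3/4 + 225*x^2/16) dx. Term by term:
    ∫_0^5/2 9*x^4/4 dx = 5625/128;  ∫_0^5/2 -45*x^3/4 dx = -28125/256;  ∫_0^5/2 225*x^2/16 dx = 9375/128.
  Sum: 5625/128 − 28125/256 + 9375/128 = 1875/256.
  ∫_0^5/2 (u')² dx = ∫_0^5/2 (9*x^2 - 45*x/2 + 225/16) dx. Term by term:
    ∫_0^5/2 9*x^2 dx = 375/8;  ∫_0^5/2 -45*x/2 dx = -1125/16;  ∫_0^5/2 225/16 dx = 1125/32.
  Sum: 375/8 − 1125/16 + 1125/32 = 375/32.
∫_0^5/2 u² dx = 1875/256, so ||u||_L² = 25*sqrt(3)/16.
∫_0^5/2 (u')² dx = 375/32, so ||u'||_L² = 5*sqrt(30)/8.
Ratio ||u||_L² / ||u'||_L² = sqrt(10)/4.
Sharp Poincaré constant on H^1_0(0, 5/2) is C_P = L/π = 5/(2*π), achieved by sin(2*π/5·x).
A polynomial bump cannot attain the sharp Poincaré constant (only the first sine eigenfunction does), so the ratio is strictly less than C_P, consistent with ||u||_L² ≤ C_P ||u'||_L².


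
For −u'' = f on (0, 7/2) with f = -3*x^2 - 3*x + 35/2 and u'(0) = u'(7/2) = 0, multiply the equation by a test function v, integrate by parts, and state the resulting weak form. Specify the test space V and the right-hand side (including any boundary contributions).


V = H^1(0, 7/2) (no boundary constraint on v; u is determined up to an additive constant); weak form: ∫_0^7/2 u'v' dx = ∫_0^7/2 (-3*x^2 - 3*x + 35/2) v dx for all v ∈ V.

Multiply both sides by a test function v and integrate from 0 to 7/2:
  ∫_0^7/2 −u''(x) v(x) dx = ∫_0^7/2 f(x) v(x) dx.
Integrate the LHS by parts once:
  ∫_0^7/2 −u'' v dx = −[u'(x) v(x)]_0^7/2 + ∫_0^7/2 u'(x) v'(x) dx.
Thus ∫_0^7/2 u'(x) v'(x) dx = ∫_0^7/2 f(x) v(x) dx + [u'(x) v(x)]_0^7/2.
Choose V so that boundary terms are either known or forced to vanish.
u has homogeneous Neumann: u'(0) = u'(7/2) = 0. So [u' v]_0^7/2 = 0·v(7/2) − 0·v(0) = 0 for any v; take V = H^1(0, 7/2).
Weak formulation: find u (satisfying any essential BC) such that ∫_0^7/2 u'(x) v'(x) dx = ∫_0^7/2 f v dx for all v ∈ V (homogeneous Neumann, so boundary terms vanish).
Substituting f(x) = -3*x^2 - 3*x + 35/2, the right-hand side is ∫_0^7/2 (-3*x^2 - 3*x + 35/2) v dx.
Compatibility check (pure Neumann): taking v ≡ 1 ∈ V gives 0 = ∫_0^7/2 f dx + (0) − (0), i.e. ∫_0^7/2 f dx must equal u'(0) − u'(7/2) = 0. Indeed ∫_0^7/2 (-3*x^2 - 3*x + 35/2) dx = 0, so the data are compatible. The solution is then unique only up to an additive constant (fix it e.g. by requiring ∫_0^7/2 u dx = 0).


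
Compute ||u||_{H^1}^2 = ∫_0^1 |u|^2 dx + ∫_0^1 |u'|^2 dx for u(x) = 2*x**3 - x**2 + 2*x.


||u||_{H^1}^2 = 88/7

The H^1 norm (squared) on an interval (0, L) is
  ||u||_{H^1}^2 = ∫_0^L u(x)^2 dx + ∫_0^L u'(x)^2 dx.
Compute u'(x) = 6*x**2 - 2*x + 2.
Then u(x)^2 = 4*x**6 - 4*x**5 + 9*x**4 - 4*x**3 + 4*x**2 and u'(x)^2 = 36*x**4 - 24*x**3 + 28*x**2 - 8*x + 4.
Integrate each monomial from 0 to 1 using ∫_0^1 c·x^n dx = c·1^(n+1)/(n+1):
  ∫_0^1 u(x)^2 dx = ∫_0^1 (4*x^6 - 4*x^5 + 9*x^4 - 4*x^3 + 4*x^2) dx. Term by term:
    ∫_0^1 4*x^6 dx = 4/7;  ∫_0^1 -4*x^5 dx = -2/3;  ∫_0^1 9*x^4 dx = 9/5;
    ∫_0^1 -4*x^3 dx = -1;  ∫_0^1 4*x^2 dx = 4/3.
  Sum: 4/7 − 2/3 + 9/5 − 1 + 4/3 = 214/105.
  ∫_0^1 u'(x)^2 dx = ∫_0^1 (36*x^4 - 24*x^3 + 28*x^2 - 8*x + 4) dx. Term by term:
    ∫_0^1 36*x^4 dx = 36/5;  ∫_0^1 -24*x^3 dx = -6;  ∫_0^1 28*x^2 dx = 28/3;
    ∫_0^1 -8*x dx = -4;  ∫_0^1 4 dx = 4.
  Sum: 36/5 − 6 + 28/3 − 4 + 4 = 158/15.
Adding: ||u||_{H^1}^2 = 214/105 + 158/15 = 88/7.


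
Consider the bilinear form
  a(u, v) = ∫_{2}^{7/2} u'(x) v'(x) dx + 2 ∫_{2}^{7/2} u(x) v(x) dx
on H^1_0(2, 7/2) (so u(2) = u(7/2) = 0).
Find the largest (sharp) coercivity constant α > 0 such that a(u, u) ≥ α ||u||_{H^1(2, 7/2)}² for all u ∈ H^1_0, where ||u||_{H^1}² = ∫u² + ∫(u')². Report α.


α = 1

Coercivity of a(·,·) on H^1_0(2, 7/2) means a(u, u) ≥ α ||u||_{H^1}² for every u ∈ H^1_0.
The interval has length L = 3/2, and Poincaré/coercivity depend only on L. Here a(u, u) = ∫(u')² + (2)·∫u².
Here c = 2 ≥ 1, so a(u,u) = ∫(u')² + c∫u² ≥ ∫(u')² + ∫u² = ||u||_{H^1}², i.e. α = 1 works. No larger α is possible: a(u,u) ≥ α||u||_{H^1}² means (1−α)∫(u')² ≥ (α−c)∫u², and for the modes u_n = sin(nπ(x−x₀)/L) (x₀ the left endpoint) one has ∫u_n²/∫(u_n')² = (L/(nπ))² → 0, so a(u_n,u_n)/||u_n||_{H^1}² → 1. Hence the optimal constant is α = 1.
Therefore α = 1.


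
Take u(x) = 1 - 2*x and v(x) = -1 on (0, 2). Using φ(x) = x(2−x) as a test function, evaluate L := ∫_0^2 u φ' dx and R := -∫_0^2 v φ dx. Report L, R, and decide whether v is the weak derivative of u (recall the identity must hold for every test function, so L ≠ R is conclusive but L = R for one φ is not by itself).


LHS = 8/3, RHS = 4/3. No, v is not the weak derivative of u.

u(x) = 1 - 2*x, classical derivative u'(x) = -2.
φ(x) = x(2−x), so φ'(x) = 2 - 2*x.
Note φ(0) = φ(2) = 0, so the boundary term u·φ vanishes.
LHS = ∫_0^2 u(x) φ'(x) dx = ∫_0^2 (4*x^2 - 6*x + 2) dx. Term by term:
  ∫_0^2 4*x^2 dx = 32/3;  ∫_0^2 -6*x dx = -12;  ∫_0^2 2 dx = 4.
Sum: 32/3 − 12 + 4 = 8/3.
So LHS = 8/3.
∫_0^2 v(x) φ(x) dx = ∫_0^2 (x^2 - 2*x) dx. Term by term:
  ∫_0^2 x^2 dx = 8/3;  ∫_0^2 -2*x dx = -4.
Sum: 8/3 − 4 = -4/3.
So RHS = -∫_0^2 v(x) φ(x) dx = 4/3.
LHS − RHS = 4/3 ≠ 0, so the identity fails.
(For a valid weak derivative the identity must hold for EVERY test function, in particular this one. The failure shows v is NOT the weak derivative of u.)
Correct weak derivative would be u'(x) = -2.


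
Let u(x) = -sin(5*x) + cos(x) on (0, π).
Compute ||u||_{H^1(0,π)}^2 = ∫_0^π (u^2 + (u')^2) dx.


||u||_{H^1(0,π)}^2 = 14*π

u'(x) = -sin(x) - 5*cos(5*x).
Expand u² and (u')² and integrate term by term on (0, π), using: for integers n ≥ 1, ∫_0^π sin²(nx) dx = ∫_0^π cos²(nx) dx = π/2; for n ≠ n', ∫_0^π sin(nx)sin(n'x) dx = ∫_0^π cos(nx)cos(n'x) dx = 0; and by product-to-sum, ∫_0^π sin(nx)cos(n'x) dx = ½∫_0^π [sin((n+n')x) + sin((n−n')x)] dx, which is 0 when n+n' is even and 2n/(n²−n'²) when n+n' is odd (it need not vanish on (0, π)).
  u² squared terms: (-1)²·∫sin(5x)² dx = 1·π/2 = π/2;  (1)²·∫cos(x)² dx = 1·π/2 = π/2.
  u² cross terms: 2·(-1)·(1)·∫sin(5x)·cos(x) dx = -2·(0) = 0.
  So ∫_0^π u² dx = π/2 + π/2 + 0 = π.
  (u')² squared terms: (-1)²·∫sin(x)² dx = 1·π/2 = π/2;  (-5)²·∫cos(5x)² dx = 25·π/2 = 25*π/2.
  (u')² cross terms: 2·(-1)·(-5)·∫sin(x)·cos(5x) dx = 10·(0) = 0.
  So ∫_0^π (u')² dx = π/2 + 25*π/2 + 0 = 13*π.
||u||_{H^1}^2 = (π) + (13*π) = 14*π.


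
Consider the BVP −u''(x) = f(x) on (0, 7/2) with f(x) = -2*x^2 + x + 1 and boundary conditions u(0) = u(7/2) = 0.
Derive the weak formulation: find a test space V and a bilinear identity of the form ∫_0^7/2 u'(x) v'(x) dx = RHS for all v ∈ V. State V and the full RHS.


V = H^1_0(0, 7/2) (so v(0) = v(7/2) = 0); weak form: ∫_0^7/2 u'v' dx = ∫_0^7/2 (-2*x^2 + x + 1) v dx for all v ∈ V.

Multiply both sides by a test function v and integrate from 0 to 7/2:
  ∫_0^7/2 −u''(x) v(x) dx = ∫_0^7/2 f(x) v(x) dx.
Integrate the LHS by parts once:
  ∫_0^7/2 −u'' v dx = −[u'(x) v(x)]_0^7/2 + ∫_0^7/2 u'(x) v'(x) dx.
Thus ∫_0^7/2 u'(x) v'(x) dx = ∫_0^7/2 f(x) v(x) dx + [u'(x) v(x)]_0^7/2.
Choose V so that boundary terms are either known or forced to vanish.
u is Dirichlet: u(0) = u(7/2) = 0. Let V = H^1_0(0, 7/2); then v(0) = v(7/2) = 0, and [u' v]_0^7/2 = 0.
Weak formulation: find u (satisfying any essential BC) such that ∫_0^7/2 u'(x) v'(x) dx = ∫_0^7/2 f v dx for all v ∈ V.
Substituting f(x) = -2*x^2 + x + 1, the right-hand side is ∫_0^7/2 (-2*x^2 + x + 1) v dx.


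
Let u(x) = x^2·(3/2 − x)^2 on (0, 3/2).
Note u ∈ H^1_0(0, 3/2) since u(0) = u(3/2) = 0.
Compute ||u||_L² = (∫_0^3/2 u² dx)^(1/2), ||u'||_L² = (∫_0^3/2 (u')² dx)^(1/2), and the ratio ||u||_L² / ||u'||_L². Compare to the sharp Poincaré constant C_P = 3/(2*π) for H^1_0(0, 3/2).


||u||_L² / ||u'||_L² = sqrt(3)/4 < C_P = 3/(2*π).

u(x) = x^2·(3/2 − x)^2, so u'(x) = x*(2*x - 3)*(4*x - 3)/2.
u(x) = x^2·(3/2 − x)^2 vanishes at x = 0 and x = 3/2, so u ∈ H^1_0(0, 3/2). Differentiate via the product rule and integrate the resulting polynomials term by term.
  ∫_0^3/2 u² dx = ∫_0^3/2 (x^8 - 6*x^7 + 27*x^6/2 - 27*x^5/2 + 81*x^4/16) dx. Term by term:
    ∫_0^3/2 x^8 dx = 2187/512;  ∫_0^3/2 -6*x^7 dx = -19683/1024;  ∫_0^3/2 27*x^6/2 dx = 59049/1792;
    ∫_0^3/2 -27*x^5/2 dx = -6561/256;  ∫_0^3/2 81*x^4/16 dx = 19683/2560.
  Sum: 2187/512 − 19683/1024 + 59049/1792 − 6561/256 + 19683/2560 = 2187/35840.
  ∫_0^3/2 (u')² dx = ∫_0^3/2 (16*x^6 - 72*x^5 + 117*x^4 - 81*x^3 + 81*x^2/4) dx. Term by term:
    ∫_0^3/2 16*x^6 dx = 2187/56;  ∫_0^3/2 -72*x^5 dx = -2187/16;  ∫_0^3/2 117*x^4 dx = 28431/160;
    ∫_0^3/2 -81*x^3 dx = -6561/64;  ∫_0^3/2 81*x^2/4 dx = 729/32.
  Sum: 2187/56 − 2187/16 + 28431/160 − 6561/64 + 729/32 = 729/2240.
∫_0^3/2 u² dx = 2187/35840, so ||u||_L² = 27*sqrt(105)/1120.
∫_0^3/2 (u')² dx = 729/2240, so ||u'||_L² = 27*sqrt(35)/280.
Ratio ||u||_L² / ||u'||_L² = sqrt(3)/4.
Sharp Poincaré constant on H^1_0(0, 3/2) is C_P = L/π = 3/(2*π), achieved by sin(2*π/3·x).
A polynomial bump cannot attain the sharp Poincaré constant (only the first sine eigenfunction does), so the ratio is strictly less than C_P, consistent with ||u||_L² ≤ C_P ||u'||_L².
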